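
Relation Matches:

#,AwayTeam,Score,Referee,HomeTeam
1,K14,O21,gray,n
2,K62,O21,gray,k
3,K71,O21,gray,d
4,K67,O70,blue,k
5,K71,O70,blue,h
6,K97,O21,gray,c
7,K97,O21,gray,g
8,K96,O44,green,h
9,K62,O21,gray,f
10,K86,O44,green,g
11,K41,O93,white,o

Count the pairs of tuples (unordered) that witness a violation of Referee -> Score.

Referee=gray: all 6 rows agree on Score — 0 pairs.
Referee=blue: all 2 rows agree on Score — 0 pairs.
Referee=green: all 2 rows agree on Score — 0 pairs.

0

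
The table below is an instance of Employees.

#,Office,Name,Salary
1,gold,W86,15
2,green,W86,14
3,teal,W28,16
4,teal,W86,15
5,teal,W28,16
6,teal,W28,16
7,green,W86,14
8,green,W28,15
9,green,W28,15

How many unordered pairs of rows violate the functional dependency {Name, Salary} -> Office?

1

(Name=W86, Salary=15): violating pairs (1,4) — 1 pair.
(Name=W86, Salary=14): all 2 rows agree on Office — 0 pairs.
(Name=W28, Salary=16): all 3 rows agree on Office — 0 pairs.
(Name=W28, Salary=15): all 2 rows agree on Office — 0 pairs.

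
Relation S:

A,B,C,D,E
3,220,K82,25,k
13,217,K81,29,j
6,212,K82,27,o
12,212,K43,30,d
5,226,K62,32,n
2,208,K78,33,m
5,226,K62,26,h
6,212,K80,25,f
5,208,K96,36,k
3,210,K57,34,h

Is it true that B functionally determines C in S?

B=220: 1 row → C = K82 ✓
B=217: 1 row → C = K81 ✓
B=212: 3 rows → C takes values {K82, K43, K80} — violation
B=226: 2 rows → C = K62, K62 ✓
B=208: 2 rows → C takes values {K78, K96} — violation
B=210: 1 row → C = K57 ✓
Two rows agree on B but differ on C, so B → C does not hold.

No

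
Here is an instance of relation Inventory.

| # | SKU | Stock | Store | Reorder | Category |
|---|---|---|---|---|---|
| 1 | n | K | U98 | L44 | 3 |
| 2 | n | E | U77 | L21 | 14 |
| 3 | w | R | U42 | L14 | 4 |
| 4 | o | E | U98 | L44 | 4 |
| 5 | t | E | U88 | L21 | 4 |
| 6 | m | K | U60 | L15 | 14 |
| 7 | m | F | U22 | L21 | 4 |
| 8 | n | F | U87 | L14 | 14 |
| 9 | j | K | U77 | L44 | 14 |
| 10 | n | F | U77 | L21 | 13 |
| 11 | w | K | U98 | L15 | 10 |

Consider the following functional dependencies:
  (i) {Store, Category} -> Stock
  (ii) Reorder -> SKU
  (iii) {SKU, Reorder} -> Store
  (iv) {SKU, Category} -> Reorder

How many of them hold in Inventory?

(i) {Store, Category} -> Stock: (Store=U77, Category=14): rows 2, 9 → Stock takes values {E, K} — violation — fails.
(ii) Reorder -> SKU: Reorder=L44: rows 1, 4, 9 → SKU takes values {n, o, j} — violation; Reorder=L21: rows 2, 5, 7, 10 → SKU takes values {n, t, m} — violation; Reorder=L14: rows 3, 8 → SKU takes values {w, n} — violation; Reorder=L15: rows 6, 11 → SKU takes values {m, w} — violation — fails.
(iii) {SKU, Reorder} -> Store: every LHS value maps to a single RHS value — holds.
(iv) {SKU, Category} -> Reorder: (SKU=n, Category=14): rows 2, 8 → Reorder takes values {L21, L14} — violation — fails.
1 of the 4 dependencies holds.

1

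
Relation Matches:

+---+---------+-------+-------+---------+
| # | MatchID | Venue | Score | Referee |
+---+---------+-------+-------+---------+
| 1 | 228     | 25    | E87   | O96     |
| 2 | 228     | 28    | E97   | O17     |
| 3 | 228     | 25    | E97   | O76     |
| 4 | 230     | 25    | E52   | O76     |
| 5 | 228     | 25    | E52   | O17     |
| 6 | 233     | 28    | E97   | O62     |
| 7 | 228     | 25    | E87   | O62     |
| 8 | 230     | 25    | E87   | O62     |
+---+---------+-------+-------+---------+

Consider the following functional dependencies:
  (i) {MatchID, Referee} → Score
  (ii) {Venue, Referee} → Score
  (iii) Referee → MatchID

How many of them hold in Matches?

(i) {MatchID, Referee} → Score: (MatchID=228, Referee=O17): rows 2, 5 → Score takes values {E97, E52} — violation — fails.
(ii) {Venue, Referee} → Score: (Venue=25, Referee=O76): rows 3, 4 → Score takes values {E97, E52} — violation — fails.
(iii) Referee → MatchID: Referee=O76: rows 3, 4 → MatchID takes values {228, 230} — violation; Referee=O62: rows 6, 7, 8 → MatchID takes values {233, 228, 230} — violation — fails.
None of the 3 dependencies hold.

0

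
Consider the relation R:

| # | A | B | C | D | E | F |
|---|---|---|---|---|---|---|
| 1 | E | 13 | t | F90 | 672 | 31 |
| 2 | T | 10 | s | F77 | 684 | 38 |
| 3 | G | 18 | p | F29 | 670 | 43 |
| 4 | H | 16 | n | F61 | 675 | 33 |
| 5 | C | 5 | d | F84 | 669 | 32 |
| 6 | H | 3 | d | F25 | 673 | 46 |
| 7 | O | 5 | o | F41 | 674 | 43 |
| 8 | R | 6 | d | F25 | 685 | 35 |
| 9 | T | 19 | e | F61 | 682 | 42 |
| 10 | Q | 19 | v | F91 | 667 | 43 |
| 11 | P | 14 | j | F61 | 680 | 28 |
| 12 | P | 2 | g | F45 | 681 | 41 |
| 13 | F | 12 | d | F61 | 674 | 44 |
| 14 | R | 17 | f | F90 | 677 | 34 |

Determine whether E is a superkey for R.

No

Rows 7 and 13 have the same E value E=674 but are distinct tuples, so E does not determine every attribute — not a superkey.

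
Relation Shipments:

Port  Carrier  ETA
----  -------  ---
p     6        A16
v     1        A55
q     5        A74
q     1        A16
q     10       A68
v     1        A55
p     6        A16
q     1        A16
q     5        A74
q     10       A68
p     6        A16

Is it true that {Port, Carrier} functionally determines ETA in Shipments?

Yes

(Port=p, Carrier=6): 3 rows → ETA = A16, A16, A16 ✓
(Port=v, Carrier=1): 2 rows → ETA = A55, A55 ✓
(Port=q, Carrier=5): 2 rows → ETA = A74, A74 ✓
(Port=q, Carrier=1): 2 rows → ETA = A16, A16 ✓
(Port=q, Carrier=10): 2 rows → ETA = A68, A68 ✓
Every {Port, Carrier} value is associated with a single ETA value, so {Port, Carrier} → ETA holds.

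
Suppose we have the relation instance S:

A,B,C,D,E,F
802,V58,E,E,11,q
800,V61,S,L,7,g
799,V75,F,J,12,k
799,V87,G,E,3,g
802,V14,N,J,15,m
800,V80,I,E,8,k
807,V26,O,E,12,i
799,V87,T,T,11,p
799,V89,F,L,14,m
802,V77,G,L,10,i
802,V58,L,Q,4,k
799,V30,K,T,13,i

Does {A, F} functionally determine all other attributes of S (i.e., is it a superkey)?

Yes

All 12 rows have distinct {A, F} values, so {A, F} → (all attributes) holds and {A, F} is a superkey.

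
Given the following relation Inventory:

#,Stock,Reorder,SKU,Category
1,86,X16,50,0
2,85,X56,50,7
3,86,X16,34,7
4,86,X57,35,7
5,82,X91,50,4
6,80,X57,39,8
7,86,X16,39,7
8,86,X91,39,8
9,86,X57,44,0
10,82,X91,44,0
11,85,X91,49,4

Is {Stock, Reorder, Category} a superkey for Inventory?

Rows 3 and 7 have the same {Stock, Reorder, Category} value (Stock=86, Reorder=X16, Category=7) but are distinct tuples, so {Stock, Reorder, Category} does not determine every attribute — not a superkey.

No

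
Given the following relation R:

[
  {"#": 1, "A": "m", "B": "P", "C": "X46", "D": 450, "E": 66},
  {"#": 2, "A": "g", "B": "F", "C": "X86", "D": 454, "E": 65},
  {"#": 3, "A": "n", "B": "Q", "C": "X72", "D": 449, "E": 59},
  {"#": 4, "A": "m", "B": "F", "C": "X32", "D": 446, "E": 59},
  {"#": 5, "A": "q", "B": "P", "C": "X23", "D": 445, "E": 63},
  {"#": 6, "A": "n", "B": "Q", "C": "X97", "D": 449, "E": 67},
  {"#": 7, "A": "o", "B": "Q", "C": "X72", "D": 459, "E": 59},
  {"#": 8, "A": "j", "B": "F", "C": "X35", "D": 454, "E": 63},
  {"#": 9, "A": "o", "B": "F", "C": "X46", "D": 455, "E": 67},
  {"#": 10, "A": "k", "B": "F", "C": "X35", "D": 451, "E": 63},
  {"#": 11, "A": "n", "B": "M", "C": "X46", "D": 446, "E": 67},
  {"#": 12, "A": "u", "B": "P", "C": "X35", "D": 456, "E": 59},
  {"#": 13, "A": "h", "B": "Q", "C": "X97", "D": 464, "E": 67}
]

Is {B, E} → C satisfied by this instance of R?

(B=P, E=66): row 1 → C = X46 ✓
(B=F, E=65): row 2 → C = X86 ✓
(B=Q, E=59): rows 3, 7 → C = X72, X72 ✓
(B=F, E=59): row 4 → C = X32 ✓
(B=P, E=63): row 5 → C = X23 ✓
(B=Q, E=67): rows 6, 13 → C = X97, X97 ✓
(B=F, E=63): rows 8, 10 → C = X35, X35 ✓
(B=F, E=67): row 9 → C = X46 ✓
(B=M, E=67): row 11 → C = X46 ✓
(B=P, E=59): row 12 → C = X35 ✓
Every {B, E} value is associated with a single C value, so {B, E} → C holds.

Yes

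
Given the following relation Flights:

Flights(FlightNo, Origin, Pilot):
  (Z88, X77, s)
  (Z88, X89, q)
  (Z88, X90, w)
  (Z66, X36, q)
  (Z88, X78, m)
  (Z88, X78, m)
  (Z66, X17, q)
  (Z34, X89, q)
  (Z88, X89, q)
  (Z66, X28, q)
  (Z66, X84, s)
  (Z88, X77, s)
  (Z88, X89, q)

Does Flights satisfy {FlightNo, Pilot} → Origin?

No

(FlightNo=Z88, Pilot=s): 2 rows → Origin = X77, X77 ✓
(FlightNo=Z88, Pilot=q): 3 rows → Origin = X89, X89, X89 ✓
(FlightNo=Z88, Pilot=w): 1 row → Origin = X90 ✓
(FlightNo=Z66, Pilot=q): 3 rows → Origin takes values {X36, X17, X28} — violation
(FlightNo=Z88, Pilot=m): 2 rows → Origin = X78, X78 ✓
(FlightNo=Z34, Pilot=q): 1 row → Origin = X89 ✓
(FlightNo=Z66, Pilot=s): 1 row → Origin = X84 ✓
Two rows agree on {FlightNo, Pilot} but differ on Origin, so {FlightNo, Pilot} → Origin does not hold.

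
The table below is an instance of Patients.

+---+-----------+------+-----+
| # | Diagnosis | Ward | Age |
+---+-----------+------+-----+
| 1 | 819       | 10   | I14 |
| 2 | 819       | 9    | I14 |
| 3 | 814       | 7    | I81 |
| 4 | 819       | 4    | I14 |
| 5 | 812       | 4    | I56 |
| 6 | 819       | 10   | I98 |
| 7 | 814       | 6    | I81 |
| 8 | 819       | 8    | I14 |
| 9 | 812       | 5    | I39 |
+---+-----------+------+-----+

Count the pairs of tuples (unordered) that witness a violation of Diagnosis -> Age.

Diagnosis=819: violating pairs (1,6), (2,6), (4,6), (6,8) — 4 pairs.
Diagnosis=814: all 2 rows agree on Age — 0 pairs.
Diagnosis=812: violating pairs (5,9) — 1 pair.

5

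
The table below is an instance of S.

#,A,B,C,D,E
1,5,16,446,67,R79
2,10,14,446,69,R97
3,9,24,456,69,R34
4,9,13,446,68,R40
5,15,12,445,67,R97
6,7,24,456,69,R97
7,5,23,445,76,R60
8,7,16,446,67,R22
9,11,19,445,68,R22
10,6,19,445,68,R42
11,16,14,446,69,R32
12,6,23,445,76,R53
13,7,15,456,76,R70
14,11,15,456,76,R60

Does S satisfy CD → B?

(C=446, D=67): rows 1, 8 → B = 16, 16 ✓
(C=446, D=69): rows 2, 11 → B = 14, 14 ✓
(C=456, D=69): rows 3, 6 → B = 24, 24 ✓
(C=446, D=68): row 4 → B = 13 ✓
(C=445, D=67): row 5 → B = 12 ✓
(C=445, D=76): rows 7, 12 → B = 23, 23 ✓
(C=445, D=68): rows 9, 10 → B = 19, 19 ✓
(C=456, D=76): rows 13, 14 → B = 15, 15 ✓
Every CD value is associated with a single B value, so CD → B holds.

Yes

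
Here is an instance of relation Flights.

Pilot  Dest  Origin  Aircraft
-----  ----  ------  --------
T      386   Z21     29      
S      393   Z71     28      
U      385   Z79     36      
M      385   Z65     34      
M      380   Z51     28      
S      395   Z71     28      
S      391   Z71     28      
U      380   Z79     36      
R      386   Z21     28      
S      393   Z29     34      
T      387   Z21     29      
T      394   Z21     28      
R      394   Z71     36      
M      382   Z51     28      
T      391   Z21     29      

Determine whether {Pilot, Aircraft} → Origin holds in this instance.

(Pilot=T, Aircraft=29): 3 rows → Origin = Z21, Z21, Z21 ✓
(Pilot=S, Aircraft=28): 3 rows → Origin = Z71, Z71, Z71 ✓
(Pilot=U, Aircraft=36): 2 rows → Origin = Z79, Z79 ✓
(Pilot=M, Aircraft=34): 1 row → Origin = Z65 ✓
(Pilot=M, Aircraft=28): 2 rows → Origin = Z51, Z51 ✓
(Pilot=R, Aircraft=28): 1 row → Origin = Z21 ✓
(Pilot=S, Aircraft=34): 1 row → Origin = Z29 ✓
(Pilot=T, Aircraft=28): 1 row → Origin = Z21 ✓
(Pilot=R, Aircraft=36): 1 row → Origin = Z71 ✓
Every {Pilot, Aircraft} value is associated with a single Origin value, so {Pilot, Aircraft} → Origin holds.

Yes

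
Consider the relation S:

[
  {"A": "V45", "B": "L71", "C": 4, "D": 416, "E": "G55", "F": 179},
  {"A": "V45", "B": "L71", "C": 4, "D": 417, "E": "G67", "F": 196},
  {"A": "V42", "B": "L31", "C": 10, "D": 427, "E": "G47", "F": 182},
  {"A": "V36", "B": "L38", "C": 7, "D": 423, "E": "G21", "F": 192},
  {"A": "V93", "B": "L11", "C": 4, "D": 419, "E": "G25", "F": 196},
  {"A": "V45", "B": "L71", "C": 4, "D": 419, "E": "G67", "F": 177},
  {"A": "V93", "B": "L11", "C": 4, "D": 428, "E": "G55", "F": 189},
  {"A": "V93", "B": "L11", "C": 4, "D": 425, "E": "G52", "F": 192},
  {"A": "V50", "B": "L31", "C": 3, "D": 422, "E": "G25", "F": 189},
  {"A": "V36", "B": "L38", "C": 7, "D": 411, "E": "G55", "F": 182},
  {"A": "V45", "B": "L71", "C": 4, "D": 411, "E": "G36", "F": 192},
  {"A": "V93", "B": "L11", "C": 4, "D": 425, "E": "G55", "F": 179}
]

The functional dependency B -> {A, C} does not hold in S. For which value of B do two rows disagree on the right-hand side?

B=L71: 4 rows → {A,C} = (V45, 4), (V45, 4), (V45, 4), (V45, 4) ✓
B=L31: 2 rows → {A,C} takes values {(V42, 10), (V50, 3)} — violation
B=L38: 2 rows → {A,C} = (V36, 7), (V36, 7) ✓
B=L11: 4 rows → {A,C} = (V93, 4), (V93, 4), (V93, 4), (V93, 4) ✓
The only B value with inconsistent RHS is B=L31.

L31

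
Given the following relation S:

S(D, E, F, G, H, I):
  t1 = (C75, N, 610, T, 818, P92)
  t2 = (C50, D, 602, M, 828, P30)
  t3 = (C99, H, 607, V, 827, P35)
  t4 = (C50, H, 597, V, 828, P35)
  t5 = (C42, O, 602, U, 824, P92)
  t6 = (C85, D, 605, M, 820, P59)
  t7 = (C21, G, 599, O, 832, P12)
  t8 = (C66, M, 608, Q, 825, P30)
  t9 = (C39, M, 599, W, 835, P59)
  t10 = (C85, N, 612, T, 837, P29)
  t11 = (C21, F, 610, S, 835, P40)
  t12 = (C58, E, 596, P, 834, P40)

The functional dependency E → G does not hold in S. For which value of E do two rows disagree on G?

M

E=N: rows 1, 10 → G = T, T ✓
E=D: rows 2, 6 → G = M, M ✓
E=H: rows 3, 4 → G = V, V ✓
E=O: row 5 → G = U ✓
E=G: row 7 → G = O ✓
E=M: rows 8, 9 → G takes values {Q, W} — violation
E=F: row 11 → G = S ✓
E=E: row 12 → G = P ✓
The only E value with inconsistent G is E=M.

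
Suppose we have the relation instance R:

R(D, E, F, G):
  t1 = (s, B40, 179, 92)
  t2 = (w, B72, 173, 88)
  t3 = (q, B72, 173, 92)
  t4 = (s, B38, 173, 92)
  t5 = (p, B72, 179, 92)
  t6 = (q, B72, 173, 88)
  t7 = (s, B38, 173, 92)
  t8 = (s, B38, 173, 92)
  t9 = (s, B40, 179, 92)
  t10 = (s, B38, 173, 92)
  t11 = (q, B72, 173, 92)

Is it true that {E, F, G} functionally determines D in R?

No

(E=B40, F=179, G=92): rows 1, 9 → D = s, s ✓
(E=B72, F=173, G=88): rows 2, 6 → D takes values {w, q} — violation
(E=B72, F=173, G=92): rows 3, 11 → D = q, q ✓
(E=B38, F=173, G=92): rows 4, 7, 8, 10 → D = s, s, s, s ✓
(E=B72, F=179, G=92): row 5 → D = p ✓
Two rows agree on {E, F, G} but differ on D, so {E, F, G} -> D does not hold.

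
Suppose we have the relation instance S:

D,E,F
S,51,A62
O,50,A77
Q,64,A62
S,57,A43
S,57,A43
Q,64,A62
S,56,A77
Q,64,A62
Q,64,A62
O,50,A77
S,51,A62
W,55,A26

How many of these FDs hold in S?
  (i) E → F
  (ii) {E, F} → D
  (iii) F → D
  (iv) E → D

3

(i) E → F: every LHS value maps to a single RHS value — holds.
(ii) {E, F} → D: every LHS value maps to a single RHS value — holds.
(iii) F → D: F=A62: 6 rows → D takes values {S, Q} — violation; F=A77: 3 rows → D takes values {O, S} — violation — fails.
(iv) E → D: every LHS value maps to a single RHS value — holds.
3 of the 4 dependencies hold.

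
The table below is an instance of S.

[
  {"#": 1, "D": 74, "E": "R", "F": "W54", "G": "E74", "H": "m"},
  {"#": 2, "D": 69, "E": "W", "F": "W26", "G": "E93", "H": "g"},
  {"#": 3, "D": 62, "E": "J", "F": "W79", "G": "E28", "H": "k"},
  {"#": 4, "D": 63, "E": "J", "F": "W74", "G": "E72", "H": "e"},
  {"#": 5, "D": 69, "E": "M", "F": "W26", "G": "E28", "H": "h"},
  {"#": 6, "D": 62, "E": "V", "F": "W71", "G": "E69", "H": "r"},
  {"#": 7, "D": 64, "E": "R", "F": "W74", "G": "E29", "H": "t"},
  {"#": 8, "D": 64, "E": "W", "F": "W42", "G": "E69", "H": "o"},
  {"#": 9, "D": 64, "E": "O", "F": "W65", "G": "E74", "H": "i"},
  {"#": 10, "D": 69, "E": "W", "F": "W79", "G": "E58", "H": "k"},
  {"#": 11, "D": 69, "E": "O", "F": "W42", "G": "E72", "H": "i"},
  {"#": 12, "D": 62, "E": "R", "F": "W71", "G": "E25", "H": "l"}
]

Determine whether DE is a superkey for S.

No

Rows 2 and 10 have the same DE value (D=69, E=W) but are distinct tuples, so DE does not determine every attribute — not a superkey.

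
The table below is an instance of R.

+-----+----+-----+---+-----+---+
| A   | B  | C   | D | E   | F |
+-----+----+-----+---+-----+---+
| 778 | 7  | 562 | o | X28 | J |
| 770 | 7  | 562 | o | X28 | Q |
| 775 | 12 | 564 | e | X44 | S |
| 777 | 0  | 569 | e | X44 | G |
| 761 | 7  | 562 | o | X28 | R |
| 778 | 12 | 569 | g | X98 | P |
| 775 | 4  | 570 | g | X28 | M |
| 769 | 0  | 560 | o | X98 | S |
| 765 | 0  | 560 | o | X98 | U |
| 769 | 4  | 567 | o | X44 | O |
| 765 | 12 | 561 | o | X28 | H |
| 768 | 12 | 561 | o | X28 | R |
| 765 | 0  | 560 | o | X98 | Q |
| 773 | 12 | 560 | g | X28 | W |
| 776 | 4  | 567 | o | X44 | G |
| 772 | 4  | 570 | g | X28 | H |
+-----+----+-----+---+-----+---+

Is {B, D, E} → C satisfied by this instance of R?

Yes

(B=7, D=o, E=X28): 3 rows → C = 562, 562, 562 ✓
(B=12, D=e, E=X44): 1 row → C = 564 ✓
(B=0, D=e, E=X44): 1 row → C = 569 ✓
(B=12, D=g, E=X98): 1 row → C = 569 ✓
(B=4, D=g, E=X28): 2 rows → C = 570, 570 ✓
(B=0, D=o, E=X98): 3 rows → C = 560, 560, 560 ✓
(B=4, D=o, E=X44): 2 rows → C = 567, 567 ✓
(B=12, D=o, E=X28): 2 rows → C = 561, 561 ✓
(B=12, D=g, E=X28): 1 row → C = 560 ✓
Every {B, D, E} value is associated with a single C value, so {B, D, E} → C holds.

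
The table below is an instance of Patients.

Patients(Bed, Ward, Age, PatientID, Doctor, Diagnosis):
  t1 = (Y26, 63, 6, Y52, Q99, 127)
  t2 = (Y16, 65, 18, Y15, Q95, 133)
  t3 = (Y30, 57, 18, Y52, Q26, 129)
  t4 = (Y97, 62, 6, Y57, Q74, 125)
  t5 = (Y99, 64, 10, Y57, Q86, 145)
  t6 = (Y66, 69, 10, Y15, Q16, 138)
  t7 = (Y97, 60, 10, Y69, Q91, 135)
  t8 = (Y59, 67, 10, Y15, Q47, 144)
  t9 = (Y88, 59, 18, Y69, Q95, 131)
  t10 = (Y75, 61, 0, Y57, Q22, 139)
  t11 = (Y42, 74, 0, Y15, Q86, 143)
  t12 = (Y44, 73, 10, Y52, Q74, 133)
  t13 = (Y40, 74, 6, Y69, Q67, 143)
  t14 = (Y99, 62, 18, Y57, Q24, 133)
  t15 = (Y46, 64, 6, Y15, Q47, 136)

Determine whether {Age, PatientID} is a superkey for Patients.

Rows 6 and 8 have the same {Age, PatientID} value (Age=10, PatientID=Y15) but are distinct tuples, so {Age, PatientID} does not determine every attribute — not a superkey.

No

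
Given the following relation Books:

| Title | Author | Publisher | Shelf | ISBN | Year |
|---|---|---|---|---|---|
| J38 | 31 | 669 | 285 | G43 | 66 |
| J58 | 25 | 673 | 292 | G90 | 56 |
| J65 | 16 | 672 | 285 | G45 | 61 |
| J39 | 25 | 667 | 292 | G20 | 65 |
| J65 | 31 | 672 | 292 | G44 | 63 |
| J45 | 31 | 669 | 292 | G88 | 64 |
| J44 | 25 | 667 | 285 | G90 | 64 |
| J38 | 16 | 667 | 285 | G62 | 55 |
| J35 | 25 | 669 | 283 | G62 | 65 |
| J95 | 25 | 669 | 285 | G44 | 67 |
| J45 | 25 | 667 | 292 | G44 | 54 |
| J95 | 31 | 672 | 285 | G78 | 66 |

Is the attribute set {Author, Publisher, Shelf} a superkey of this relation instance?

Two distinct rows share (Author=25, Publisher=667, Shelf=292), so {Author, Publisher, Shelf} does not determine every attribute — not a superkey.

No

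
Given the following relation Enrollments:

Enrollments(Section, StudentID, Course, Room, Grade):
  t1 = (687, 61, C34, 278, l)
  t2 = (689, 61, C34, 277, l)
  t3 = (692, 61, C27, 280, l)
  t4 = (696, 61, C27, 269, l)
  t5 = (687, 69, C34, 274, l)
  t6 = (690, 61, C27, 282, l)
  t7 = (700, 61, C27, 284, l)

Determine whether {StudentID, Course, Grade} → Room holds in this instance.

No

(StudentID=61, Course=C34, Grade=l): rows 1, 2 → Room takes values {278, 277} — violation
(StudentID=61, Course=C27, Grade=l): rows 3, 4, 6, 7 → Room takes values {280, 269, 282, 284} — violation
(StudentID=69, Course=C34, Grade=l): row 5 → Room = 274 ✓
Two rows agree on {StudentID, Course, Grade} but differ on Room, so {StudentID, Course, Grade} → Room does not hold.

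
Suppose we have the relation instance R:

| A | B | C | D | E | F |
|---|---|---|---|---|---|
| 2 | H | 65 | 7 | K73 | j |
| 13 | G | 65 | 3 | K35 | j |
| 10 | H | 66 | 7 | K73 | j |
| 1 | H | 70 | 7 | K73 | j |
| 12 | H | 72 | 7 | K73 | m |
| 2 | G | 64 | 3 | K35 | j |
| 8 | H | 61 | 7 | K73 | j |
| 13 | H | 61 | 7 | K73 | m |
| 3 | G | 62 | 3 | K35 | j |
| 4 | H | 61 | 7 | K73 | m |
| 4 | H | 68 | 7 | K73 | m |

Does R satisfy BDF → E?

(B=H, D=7, F=j): 4 rows → E = K73, K73, K73, K73 ✓
(B=G, D=3, F=j): 3 rows → E = K35, K35, K35 ✓
(B=H, D=7, F=m): 4 rows → E = K73, K73, K73, K73 ✓
Every BDF value is associated with a single E value, so BDF → E holds.

Yes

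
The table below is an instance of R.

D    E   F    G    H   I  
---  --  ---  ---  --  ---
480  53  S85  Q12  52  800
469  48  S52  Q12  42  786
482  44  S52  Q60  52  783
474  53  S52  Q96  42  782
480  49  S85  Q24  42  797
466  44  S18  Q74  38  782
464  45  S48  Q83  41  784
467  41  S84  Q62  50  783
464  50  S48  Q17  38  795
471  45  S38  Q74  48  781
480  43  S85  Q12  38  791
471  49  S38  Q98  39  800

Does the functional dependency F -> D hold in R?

No

F=S85: 3 rows → D = 480, 480, 480 ✓
F=S52: 3 rows → D takes values {469, 482, 474} — violation
F=S18: 1 row → D = 466 ✓
F=S48: 2 rows → D = 464, 464 ✓
F=S84: 1 row → D = 467 ✓
F=S38: 2 rows → D = 471, 471 ✓
Two rows agree on F but differ on D, so F -> D does not hold.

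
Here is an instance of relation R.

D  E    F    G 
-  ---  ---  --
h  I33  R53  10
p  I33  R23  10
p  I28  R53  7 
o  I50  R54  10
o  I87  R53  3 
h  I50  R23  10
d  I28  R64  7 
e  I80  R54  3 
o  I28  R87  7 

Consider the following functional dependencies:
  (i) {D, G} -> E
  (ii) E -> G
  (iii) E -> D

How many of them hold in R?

(i) {D, G} -> E: (D=h, G=10): 2 rows → E takes values {I33, I50} — violation — fails.
(ii) E -> G: every LHS value maps to a single RHS value — holds.
(iii) E -> D: E=I33: 2 rows → D takes values {h, p} — violation; E=I28: 3 rows → D takes values {p, d, o} — violation; E=I50: 2 rows → D takes values {o, h} — violation — fails.
1 of the 3 dependencies holds.

1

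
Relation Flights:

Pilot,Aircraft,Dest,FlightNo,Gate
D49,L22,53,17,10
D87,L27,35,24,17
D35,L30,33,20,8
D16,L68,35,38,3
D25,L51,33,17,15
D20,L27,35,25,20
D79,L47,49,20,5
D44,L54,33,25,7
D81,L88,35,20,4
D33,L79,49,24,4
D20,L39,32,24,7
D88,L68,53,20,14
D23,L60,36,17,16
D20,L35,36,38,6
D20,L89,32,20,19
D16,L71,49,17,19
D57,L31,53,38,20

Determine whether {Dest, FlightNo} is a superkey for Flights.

All 17 rows have distinct {Dest, FlightNo} values, so {Dest, FlightNo} → (all attributes) holds and {Dest, FlightNo} is a superkey.

Yes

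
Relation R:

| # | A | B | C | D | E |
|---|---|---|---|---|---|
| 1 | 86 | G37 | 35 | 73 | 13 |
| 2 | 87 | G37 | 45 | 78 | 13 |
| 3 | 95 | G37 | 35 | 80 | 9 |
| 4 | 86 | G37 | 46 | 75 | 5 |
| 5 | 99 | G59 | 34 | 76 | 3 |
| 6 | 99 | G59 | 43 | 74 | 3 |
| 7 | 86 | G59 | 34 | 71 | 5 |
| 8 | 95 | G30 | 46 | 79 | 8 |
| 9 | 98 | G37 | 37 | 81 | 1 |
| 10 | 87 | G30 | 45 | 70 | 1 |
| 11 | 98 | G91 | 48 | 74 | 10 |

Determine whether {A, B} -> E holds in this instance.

(A=86, B=G37): rows 1, 4 → E takes values {13, 5} — violation
(A=87, B=G37): row 2 → E = 13 ✓
(A=95, B=G37): row 3 → E = 9 ✓
(A=99, B=G59): rows 5, 6 → E = 3, 3 ✓
(A=86, B=G59): row 7 → E = 5 ✓
(A=95, B=G30): row 8 → E = 8 ✓
(A=98, B=G37): row 9 → E = 1 ✓
(A=87, B=G30): row 10 → E = 1 ✓
(A=98, B=G91): row 11 → E = 10 ✓
Two rows agree on {A, B} but differ on E, so {A, B} -> E does not hold.

No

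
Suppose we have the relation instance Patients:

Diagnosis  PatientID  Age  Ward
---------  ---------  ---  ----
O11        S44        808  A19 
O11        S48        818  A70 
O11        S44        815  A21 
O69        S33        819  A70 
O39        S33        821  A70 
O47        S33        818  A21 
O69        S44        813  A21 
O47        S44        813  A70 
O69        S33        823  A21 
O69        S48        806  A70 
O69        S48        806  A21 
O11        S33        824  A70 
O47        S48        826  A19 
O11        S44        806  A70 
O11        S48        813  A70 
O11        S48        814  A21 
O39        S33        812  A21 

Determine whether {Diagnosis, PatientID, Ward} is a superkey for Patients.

No

Two distinct rows share (Diagnosis=O11, PatientID=S48, Ward=A70), so {Diagnosis, PatientID, Ward} does not determine every attribute — not a superkey.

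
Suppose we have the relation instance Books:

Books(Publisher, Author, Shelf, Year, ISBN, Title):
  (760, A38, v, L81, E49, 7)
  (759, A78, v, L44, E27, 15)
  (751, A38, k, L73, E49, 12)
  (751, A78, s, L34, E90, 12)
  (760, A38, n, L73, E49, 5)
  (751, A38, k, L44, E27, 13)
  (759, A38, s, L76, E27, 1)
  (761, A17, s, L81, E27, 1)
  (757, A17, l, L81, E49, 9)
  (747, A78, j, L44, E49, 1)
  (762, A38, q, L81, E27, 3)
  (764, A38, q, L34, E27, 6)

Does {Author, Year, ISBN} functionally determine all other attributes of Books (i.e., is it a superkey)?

Two distinct rows share (Author=A38, Year=L73, ISBN=E49), so {Author, Year, ISBN} does not determine every attribute — not a superkey.

No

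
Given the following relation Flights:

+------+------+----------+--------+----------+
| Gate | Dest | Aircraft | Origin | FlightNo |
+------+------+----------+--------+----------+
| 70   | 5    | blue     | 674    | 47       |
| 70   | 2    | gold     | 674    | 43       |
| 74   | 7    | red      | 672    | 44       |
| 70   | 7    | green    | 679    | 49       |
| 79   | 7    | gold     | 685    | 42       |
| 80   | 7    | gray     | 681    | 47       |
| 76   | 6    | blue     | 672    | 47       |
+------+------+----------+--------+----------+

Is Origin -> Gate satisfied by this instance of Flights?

No

Origin=674: 2 rows → Gate = 70, 70 ✓
Origin=672: 2 rows → Gate takes values {74, 76} — violation
Origin=679: 1 row → Gate = 70 ✓
Origin=685: 1 row → Gate = 79 ✓
Origin=681: 1 row → Gate = 80 ✓
Two rows agree on Origin but differ on Gate, so Origin -> Gate does not hold.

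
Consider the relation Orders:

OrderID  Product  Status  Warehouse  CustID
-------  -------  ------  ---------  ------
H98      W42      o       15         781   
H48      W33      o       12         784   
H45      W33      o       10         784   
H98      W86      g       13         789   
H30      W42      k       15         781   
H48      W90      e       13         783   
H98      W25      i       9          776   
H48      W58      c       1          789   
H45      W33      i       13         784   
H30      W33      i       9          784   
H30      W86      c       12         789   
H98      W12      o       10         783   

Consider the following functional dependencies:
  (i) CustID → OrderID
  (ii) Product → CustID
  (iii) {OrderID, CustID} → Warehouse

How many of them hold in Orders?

1

(i) CustID → OrderID: CustID=781: 2 rows → OrderID takes values {H98, H30} — violation; CustID=784: 4 rows → OrderID takes values {H48, H45, H30} — violation; CustID=789: 3 rows → OrderID takes values {H98, H48, H30} — violation; CustID=783: 2 rows → OrderID takes values {H48, H98} — violation — fails.
(ii) Product → CustID: every LHS value maps to a single RHS value — holds.
(iii) {OrderID, CustID} → Warehouse: (OrderID=H45, CustID=784): 2 rows → Warehouse takes values {10, 13} — violation — fails.
1 of the 3 dependencies holds.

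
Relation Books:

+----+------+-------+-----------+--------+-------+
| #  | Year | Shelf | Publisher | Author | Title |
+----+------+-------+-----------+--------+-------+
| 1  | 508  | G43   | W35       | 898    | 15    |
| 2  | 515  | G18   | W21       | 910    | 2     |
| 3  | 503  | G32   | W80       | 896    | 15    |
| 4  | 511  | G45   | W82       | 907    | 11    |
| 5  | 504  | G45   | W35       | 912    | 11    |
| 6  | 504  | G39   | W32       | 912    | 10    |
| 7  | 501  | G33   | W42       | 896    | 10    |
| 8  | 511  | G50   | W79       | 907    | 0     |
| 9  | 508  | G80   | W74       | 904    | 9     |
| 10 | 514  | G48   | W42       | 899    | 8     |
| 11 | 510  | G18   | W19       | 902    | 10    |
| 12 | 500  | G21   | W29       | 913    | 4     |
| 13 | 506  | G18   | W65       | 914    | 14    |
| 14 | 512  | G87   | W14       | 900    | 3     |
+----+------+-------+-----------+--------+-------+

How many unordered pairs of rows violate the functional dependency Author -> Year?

1

Author=896: violating pairs (3,7) — 1 pair.
Author=907: all 2 rows agree on Year — 0 pairs.
Author=912: all 2 rows agree on Year — 0 pairs.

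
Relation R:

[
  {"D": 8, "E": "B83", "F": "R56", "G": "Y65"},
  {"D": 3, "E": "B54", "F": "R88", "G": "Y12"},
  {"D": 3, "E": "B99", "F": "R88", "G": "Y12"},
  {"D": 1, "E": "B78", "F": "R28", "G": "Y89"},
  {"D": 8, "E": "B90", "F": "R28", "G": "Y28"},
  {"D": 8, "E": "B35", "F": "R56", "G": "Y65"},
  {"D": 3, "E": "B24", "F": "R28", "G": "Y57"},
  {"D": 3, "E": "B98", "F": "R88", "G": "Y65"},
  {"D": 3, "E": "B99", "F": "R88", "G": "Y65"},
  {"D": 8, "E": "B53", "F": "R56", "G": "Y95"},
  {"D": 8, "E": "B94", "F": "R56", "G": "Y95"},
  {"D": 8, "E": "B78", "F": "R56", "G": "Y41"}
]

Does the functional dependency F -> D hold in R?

F=R56: 5 rows → D = 8, 8, 8, 8, 8 ✓
F=R88: 4 rows → D = 3, 3, 3, 3 ✓
F=R28: 3 rows → D takes values {1, 8, 3} — violation
Two rows agree on F but differ on D, so F -> D does not hold.

No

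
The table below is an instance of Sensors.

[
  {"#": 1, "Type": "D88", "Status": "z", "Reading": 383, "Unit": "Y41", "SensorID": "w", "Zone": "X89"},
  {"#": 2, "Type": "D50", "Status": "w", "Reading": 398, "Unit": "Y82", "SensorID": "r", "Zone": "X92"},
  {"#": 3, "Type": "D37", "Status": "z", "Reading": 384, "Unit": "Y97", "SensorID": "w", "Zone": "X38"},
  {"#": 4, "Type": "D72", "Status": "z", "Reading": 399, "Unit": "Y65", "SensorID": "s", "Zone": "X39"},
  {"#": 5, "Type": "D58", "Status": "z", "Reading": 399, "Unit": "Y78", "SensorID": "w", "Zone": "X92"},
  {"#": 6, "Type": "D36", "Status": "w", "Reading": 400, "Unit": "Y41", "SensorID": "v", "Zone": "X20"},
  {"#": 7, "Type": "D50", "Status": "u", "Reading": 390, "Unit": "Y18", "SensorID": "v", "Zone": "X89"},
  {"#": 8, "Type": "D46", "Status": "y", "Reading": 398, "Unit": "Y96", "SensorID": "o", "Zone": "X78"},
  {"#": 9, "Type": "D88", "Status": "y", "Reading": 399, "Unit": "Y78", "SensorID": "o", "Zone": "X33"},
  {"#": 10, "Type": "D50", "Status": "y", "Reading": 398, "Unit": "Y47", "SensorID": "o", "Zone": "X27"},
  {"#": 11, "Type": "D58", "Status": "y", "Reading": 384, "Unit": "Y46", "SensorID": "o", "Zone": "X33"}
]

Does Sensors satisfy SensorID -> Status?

SensorID=w: rows 1, 3, 5 → Status = z, z, z ✓
SensorID=r: row 2 → Status = w ✓
SensorID=s: row 4 → Status = z ✓
SensorID=v: rows 6, 7 → Status takes values {w, u} — violation
SensorID=o: rows 8, 9, 10, 11 → Status = y, y, y, y ✓
Two rows agree on SensorID but differ on Status, so SensorID -> Status does not hold.

No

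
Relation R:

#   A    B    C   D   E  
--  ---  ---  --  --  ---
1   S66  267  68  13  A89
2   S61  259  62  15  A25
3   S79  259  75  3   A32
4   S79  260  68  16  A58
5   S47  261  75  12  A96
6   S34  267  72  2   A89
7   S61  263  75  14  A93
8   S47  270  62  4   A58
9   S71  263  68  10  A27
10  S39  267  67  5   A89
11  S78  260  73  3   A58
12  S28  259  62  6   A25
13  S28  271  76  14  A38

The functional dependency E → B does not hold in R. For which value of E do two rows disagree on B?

E=A89: rows 1, 6, 10 → B = 267, 267, 267 ✓
E=A25: rows 2, 12 → B = 259, 259 ✓
E=A32: row 3 → B = 259 ✓
E=A58: rows 4, 8, 11 → B takes values {260, 270} — violation
E=A96: row 5 → B = 261 ✓
E=A93: row 7 → B = 263 ✓
E=A27: row 9 → B = 263 ✓
E=A38: row 13 → B = 271 ✓
The only E value with inconsistent B is E=A58.

A58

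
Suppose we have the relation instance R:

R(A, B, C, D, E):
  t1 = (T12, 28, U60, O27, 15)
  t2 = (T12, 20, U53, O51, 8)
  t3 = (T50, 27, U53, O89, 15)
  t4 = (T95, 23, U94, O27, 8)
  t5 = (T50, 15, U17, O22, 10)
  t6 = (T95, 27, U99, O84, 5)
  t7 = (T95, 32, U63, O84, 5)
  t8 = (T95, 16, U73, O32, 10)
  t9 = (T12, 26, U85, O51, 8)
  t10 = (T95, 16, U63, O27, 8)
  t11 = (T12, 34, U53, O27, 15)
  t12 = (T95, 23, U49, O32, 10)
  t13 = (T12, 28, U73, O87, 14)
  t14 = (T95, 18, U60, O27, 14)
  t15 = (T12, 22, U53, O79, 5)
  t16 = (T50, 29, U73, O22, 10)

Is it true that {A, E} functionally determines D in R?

(A=T12, E=15): rows 1, 11 → D = O27, O27 ✓
(A=T12, E=8): rows 2, 9 → D = O51, O51 ✓
(A=T50, E=15): row 3 → D = O89 ✓
(A=T95, E=8): rows 4, 10 → D = O27, O27 ✓
(A=T50, E=10): rows 5, 16 → D = O22, O22 ✓
(A=T95, E=5): rows 6, 7 → D = O84, O84 ✓
(A=T95, E=10): rows 8, 12 → D = O32, O32 ✓
(A=T12, E=14): row 13 → D = O87 ✓
(A=T95, E=14): row 14 → D = O27 ✓
(A=T12, E=5): row 15 → D = O79 ✓
Every {A, E} value is associated with a single D value, so {A, E} → D holds.

Yes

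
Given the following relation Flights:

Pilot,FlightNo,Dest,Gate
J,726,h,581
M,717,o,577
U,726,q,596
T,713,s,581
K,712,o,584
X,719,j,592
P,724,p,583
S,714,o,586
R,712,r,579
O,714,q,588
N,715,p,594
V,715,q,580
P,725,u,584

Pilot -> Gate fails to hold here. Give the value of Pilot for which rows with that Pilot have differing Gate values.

P

Pilot=J: 1 row → Gate = 581 ✓
Pilot=M: 1 row → Gate = 577 ✓
Pilot=U: 1 row → Gate = 596 ✓
Pilot=T: 1 row → Gate = 581 ✓
Pilot=K: 1 row → Gate = 584 ✓
Pilot=X: 1 row → Gate = 592 ✓
Pilot=P: 2 rows → Gate takes values {583, 584} — violation
Pilot=S: 1 row → Gate = 586 ✓
Pilot=R: 1 row → Gate = 579 ✓
Pilot=O: 1 row → Gate = 588 ✓
Pilot=N: 1 row → Gate = 594 ✓
Pilot=V: 1 row → Gate = 580 ✓
The only Pilot value with inconsistent Gate is Pilot=P.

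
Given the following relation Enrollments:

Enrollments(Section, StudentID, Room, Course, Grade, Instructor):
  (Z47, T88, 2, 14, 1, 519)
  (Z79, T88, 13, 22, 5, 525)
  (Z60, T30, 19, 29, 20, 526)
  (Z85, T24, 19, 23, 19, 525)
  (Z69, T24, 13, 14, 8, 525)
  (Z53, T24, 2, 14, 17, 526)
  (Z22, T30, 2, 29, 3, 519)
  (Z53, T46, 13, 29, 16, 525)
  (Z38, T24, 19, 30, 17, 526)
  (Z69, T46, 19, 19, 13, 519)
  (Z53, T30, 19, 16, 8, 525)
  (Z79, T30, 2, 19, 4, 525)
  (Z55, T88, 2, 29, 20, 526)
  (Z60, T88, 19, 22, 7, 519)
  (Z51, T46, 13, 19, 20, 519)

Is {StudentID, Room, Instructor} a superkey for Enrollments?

All 15 rows have distinct {StudentID, Room, Instructor} values, so {StudentID, Room, Instructor} → (all attributes) holds and {StudentID, Room, Instructor} is a superkey.

Yes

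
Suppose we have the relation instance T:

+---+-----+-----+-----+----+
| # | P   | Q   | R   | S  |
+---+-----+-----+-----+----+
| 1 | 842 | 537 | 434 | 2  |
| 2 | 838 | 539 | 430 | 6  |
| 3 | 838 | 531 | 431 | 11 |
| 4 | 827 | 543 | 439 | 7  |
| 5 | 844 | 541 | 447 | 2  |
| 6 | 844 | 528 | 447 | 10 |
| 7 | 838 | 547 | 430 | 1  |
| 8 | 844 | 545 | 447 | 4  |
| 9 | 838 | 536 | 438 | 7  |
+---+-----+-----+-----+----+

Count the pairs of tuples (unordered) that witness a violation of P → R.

5

P=838: violating pairs (2,3), (2,9), (3,7), (3,9), (7,9) — 5 pairs.
P=844: all 3 rows agree on R — 0 pairs.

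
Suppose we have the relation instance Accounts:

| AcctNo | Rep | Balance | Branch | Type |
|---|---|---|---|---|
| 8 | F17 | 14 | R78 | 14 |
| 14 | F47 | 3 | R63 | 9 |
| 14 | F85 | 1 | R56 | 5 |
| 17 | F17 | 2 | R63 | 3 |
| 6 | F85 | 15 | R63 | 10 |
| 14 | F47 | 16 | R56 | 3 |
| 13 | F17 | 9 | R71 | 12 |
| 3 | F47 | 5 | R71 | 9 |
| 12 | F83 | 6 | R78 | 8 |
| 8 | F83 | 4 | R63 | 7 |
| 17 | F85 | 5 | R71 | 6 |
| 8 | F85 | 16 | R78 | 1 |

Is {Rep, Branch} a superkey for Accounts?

Yes

All 12 rows have distinct {Rep, Branch} values, so {Rep, Branch} → (all attributes) holds and {Rep, Branch} is a superkey.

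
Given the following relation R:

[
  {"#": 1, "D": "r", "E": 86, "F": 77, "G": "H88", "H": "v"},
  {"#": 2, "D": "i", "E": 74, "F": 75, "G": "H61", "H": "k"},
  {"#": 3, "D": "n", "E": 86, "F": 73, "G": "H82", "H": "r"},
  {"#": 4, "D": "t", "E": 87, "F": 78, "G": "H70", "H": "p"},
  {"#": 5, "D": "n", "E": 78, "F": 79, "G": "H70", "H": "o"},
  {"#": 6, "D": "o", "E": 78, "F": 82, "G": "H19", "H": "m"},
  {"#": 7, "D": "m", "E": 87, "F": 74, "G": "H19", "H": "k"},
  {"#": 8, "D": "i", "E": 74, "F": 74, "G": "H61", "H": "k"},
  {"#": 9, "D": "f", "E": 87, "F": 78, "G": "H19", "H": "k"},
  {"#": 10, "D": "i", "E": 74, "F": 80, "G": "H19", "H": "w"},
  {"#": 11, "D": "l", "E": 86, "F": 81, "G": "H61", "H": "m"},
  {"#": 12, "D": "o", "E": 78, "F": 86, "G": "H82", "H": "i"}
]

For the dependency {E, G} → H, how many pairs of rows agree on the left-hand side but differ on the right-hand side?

(E=74, G=H61): all 2 rows agree on H — 0 pairs.
(E=87, G=H19): all 2 rows agree on H — 0 pairs.

0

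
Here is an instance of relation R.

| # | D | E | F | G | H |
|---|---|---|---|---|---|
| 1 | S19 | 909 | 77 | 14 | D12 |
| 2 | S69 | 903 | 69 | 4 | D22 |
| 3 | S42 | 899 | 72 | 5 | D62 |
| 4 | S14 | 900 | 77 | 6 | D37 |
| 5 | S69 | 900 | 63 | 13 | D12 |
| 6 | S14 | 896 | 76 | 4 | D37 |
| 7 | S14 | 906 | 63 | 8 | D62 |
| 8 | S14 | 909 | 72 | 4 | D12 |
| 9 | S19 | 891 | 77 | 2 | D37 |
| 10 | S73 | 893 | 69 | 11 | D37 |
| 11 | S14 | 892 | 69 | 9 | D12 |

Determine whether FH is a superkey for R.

No

Rows 4 and 9 have the same FH value (F=77, H=D37) but are distinct tuples, so FH does not determine every attribute — not a superkey.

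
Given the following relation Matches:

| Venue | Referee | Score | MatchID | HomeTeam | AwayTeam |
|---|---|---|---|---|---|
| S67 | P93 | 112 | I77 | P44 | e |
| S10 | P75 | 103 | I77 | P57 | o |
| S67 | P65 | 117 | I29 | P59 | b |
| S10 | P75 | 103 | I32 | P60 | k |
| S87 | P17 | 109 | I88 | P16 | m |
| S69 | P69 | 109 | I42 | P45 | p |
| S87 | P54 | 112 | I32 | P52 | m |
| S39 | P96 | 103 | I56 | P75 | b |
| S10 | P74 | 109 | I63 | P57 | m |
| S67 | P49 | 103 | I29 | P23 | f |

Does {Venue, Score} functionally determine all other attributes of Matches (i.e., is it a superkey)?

No

Two distinct rows share (Venue=S10, Score=103), so {Venue, Score} does not determine every attribute — not a superkey.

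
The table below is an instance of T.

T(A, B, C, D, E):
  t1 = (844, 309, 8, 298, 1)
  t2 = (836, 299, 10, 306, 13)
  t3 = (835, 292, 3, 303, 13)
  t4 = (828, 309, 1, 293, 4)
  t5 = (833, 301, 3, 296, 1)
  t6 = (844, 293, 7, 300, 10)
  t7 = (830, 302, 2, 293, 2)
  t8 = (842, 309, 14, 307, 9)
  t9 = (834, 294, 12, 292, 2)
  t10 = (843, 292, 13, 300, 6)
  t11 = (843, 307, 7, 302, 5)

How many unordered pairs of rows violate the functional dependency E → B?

E=1: violating pairs (1,5) — 1 pair.
E=13: violating pairs (2,3) — 1 pair.
E=2: violating pairs (7,9) — 1 pair.

3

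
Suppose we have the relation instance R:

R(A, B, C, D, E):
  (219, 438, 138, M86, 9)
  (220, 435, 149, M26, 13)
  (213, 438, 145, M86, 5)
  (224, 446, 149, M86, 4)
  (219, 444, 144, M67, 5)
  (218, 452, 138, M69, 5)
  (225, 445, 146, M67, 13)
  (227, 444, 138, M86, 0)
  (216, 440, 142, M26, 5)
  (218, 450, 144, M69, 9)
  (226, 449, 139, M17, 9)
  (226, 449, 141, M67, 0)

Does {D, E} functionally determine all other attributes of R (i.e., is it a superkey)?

All 12 rows have distinct {D, E} values, so {D, E} → (all attributes) holds and {D, E} is a superkey.

Yes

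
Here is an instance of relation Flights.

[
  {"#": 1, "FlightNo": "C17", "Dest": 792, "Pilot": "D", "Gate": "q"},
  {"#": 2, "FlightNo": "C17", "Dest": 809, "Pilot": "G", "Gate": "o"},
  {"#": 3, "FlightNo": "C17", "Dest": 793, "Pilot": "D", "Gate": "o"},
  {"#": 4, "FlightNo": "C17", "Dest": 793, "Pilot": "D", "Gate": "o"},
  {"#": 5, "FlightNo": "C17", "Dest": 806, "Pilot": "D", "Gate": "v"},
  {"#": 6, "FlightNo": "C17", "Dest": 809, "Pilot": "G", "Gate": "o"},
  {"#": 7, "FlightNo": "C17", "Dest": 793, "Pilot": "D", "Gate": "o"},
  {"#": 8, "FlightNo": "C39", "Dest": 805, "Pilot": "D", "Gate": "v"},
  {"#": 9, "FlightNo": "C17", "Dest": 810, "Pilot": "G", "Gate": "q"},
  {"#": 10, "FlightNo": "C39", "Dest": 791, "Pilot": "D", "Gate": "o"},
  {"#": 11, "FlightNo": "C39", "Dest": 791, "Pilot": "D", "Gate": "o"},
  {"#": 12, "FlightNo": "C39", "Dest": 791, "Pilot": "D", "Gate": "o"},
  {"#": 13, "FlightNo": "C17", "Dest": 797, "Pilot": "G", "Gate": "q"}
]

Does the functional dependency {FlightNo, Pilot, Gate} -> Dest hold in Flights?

No

(FlightNo=C17, Pilot=D, Gate=q): row 1 → Dest = 792 ✓
(FlightNo=C17, Pilot=G, Gate=o): rows 2, 6 → Dest = 809, 809 ✓
(FlightNo=C17, Pilot=D, Gate=o): rows 3, 4, 7 → Dest = 793, 793, 793 ✓
(FlightNo=C17, Pilot=D, Gate=v): row 5 → Dest = 806 ✓
(FlightNo=C39, Pilot=D, Gate=v): row 8 → Dest = 805 ✓
(FlightNo=C17, Pilot=G, Gate=q): rows 9, 13 → Dest takes values {810, 797} — violation
(FlightNo=C39, Pilot=D, Gate=o): rows 10, 11, 12 → Dest = 791, 791, 791 ✓
Two rows agree on {FlightNo, Pilot, Gate} but differ on Dest, so {FlightNo, Pilot, Gate} -> Dest does not hold.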